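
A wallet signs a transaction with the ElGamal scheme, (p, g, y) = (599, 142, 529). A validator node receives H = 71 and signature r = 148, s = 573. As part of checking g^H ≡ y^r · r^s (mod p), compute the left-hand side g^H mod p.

10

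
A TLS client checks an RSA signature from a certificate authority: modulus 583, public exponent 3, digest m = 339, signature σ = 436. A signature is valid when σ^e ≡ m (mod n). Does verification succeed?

fails

Squares mod 583: σ^1≡436, σ^2≡38
3 = 2 + 1, so σ^3 ≡ 38·436 ≡ 244 (mod 583)
The recovered value 244 does not match the digest 339.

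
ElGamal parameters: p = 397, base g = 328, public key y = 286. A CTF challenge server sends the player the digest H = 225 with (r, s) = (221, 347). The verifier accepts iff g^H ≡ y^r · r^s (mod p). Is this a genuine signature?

forged

Left side g^H mod p:
Squares mod 397: 328^1≡328, 328^2≡394, 328^4≡9, 328^8≡81, 328^16≡209, 328^32≡11, 328^64≡121, 328^128≡349
225 = 128 + 64 + 32 + 1, so 328^225 ≡ 349·121·11·328 ≡ 381 (mod 397)
Right side y^r · r^s mod p:
Squares mod 397: 286^1≡286, 286^2≡14, 286^4≡196, 286^8≡304, 286^16≡312, 286^32≡79, 286^64≡286, 286^128≡14
221 = 128 + 64 + 16 + 8 + 4 + 1, so 286^221 ≡ 14·286·312·304·196·286 ≡ 79 (mod 397)
Squares mod 397: 221^1≡221, 221^2≡10, 221^4≡100, 221^8≡75, 221^16≡67, 221^32≡122, 221^64≡195, 221^128≡310, 221^256≡26
347 = 256 + 64 + 16 + 8 + 2 + 1, so 221^347 ≡ 26·195·67·75·10·221 ≡ 42 (mod 397)
79·42 = 3318 ≡ 142 (mod 397)
381 ≠ 142, so verification fails.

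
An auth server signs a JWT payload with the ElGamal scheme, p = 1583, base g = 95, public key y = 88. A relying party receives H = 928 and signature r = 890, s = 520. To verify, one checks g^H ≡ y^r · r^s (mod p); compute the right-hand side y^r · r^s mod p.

Squares mod 1583: 88^1≡88, 88^2≡1412, 88^4≡747, 88^8≡793, 88^16≡398, 88^32≡104, 88^64≡1318, 88^128≡573, 88^256≡648, 88^512≡409
890 = 512 + 256 + 64 + 32 + 16 + 8 + 2, so 88^890 ≡ 409·648·1318·104·398·793·1412 ≡ 625 (mod 1583)
Squares mod 1583: 890^1≡890, 890^2≡600, 890^4≡659, 890^8≡539, 890^16≡832, 890^32≡453, 890^64≡1002, 890^128≡382, 890^256≡288, 890^512≡628
520 = 512 + 8, so 890^520 ≡ 628·539 ≡ 1313 (mod 1583)
y^r · r^s ≡ 625·1313 = 820625 ≡ 631 (mod 1583)

631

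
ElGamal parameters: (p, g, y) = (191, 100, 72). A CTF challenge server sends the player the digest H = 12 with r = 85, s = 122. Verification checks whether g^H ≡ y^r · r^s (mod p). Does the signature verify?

Left side g^H mod p:
Squares mod 191: 100^1≡100, 100^2≡68, 100^4≡40, 100^8≡72
12 = 8 + 4, so 100^12 ≡ 72·40 ≡ 15 (mod 191)
Right side y^r · r^s mod p:
Squares mod 191: 72^1≡72, 72^2≡27, 72^4≡156, 72^8≡79, 72^16≡129, 72^32≡24, 72^64≡3
85 = 64 + 16 + 4 + 1, so 72^85 ≡ 3·129·156·72 ≡ 6 (mod 191)
Squares mod 191: 85^1≡85, 85^2≡158, 85^4≡134, 85^8≡2, 85^16≡4, 85^32≡16, 85^64≡65
122 = 64 + 32 + 16 + 8 + 2, so 85^122 ≡ 65·16·4·2·158 ≡ 98 (mod 191)
6·98 = 588 ≡ 15 (mod 191)
15 ≡ 15 (mod 191), so the signature is genuine.

verifies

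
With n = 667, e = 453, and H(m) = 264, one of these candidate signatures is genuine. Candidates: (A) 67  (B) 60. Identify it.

Candidate A: 67^2 = 4489 ≡ 487; 67^4 ≡ 487^2 = 237169 ≡ 384; 67^8 ≡ 384^2 = 147456 ≡ 49; 67^16 ≡ 49^2 = 2401 ≡ 400; 67^32 ≡ 400^2 = 160000 ≡ 587; 67^64 ≡ 587^2 = 344569 ≡ 397; 67^128 ≡ 397^2 = 157609 ≡ 197; 67^256 ≡ 197^2 = 38809 ≡ 123; 453 = 256 + 128 + 64 + 4 + 1, so 67^453 ≡ 123·197·397·384·67 ≡ 295 (mod 667)
Candidate B: 60^2 = 3600 ≡ 265; 60^4 ≡ 265^2 = 70225 ≡ 190; 60^8 ≡ 190^2 = 36100 ≡ 82; 60^16 ≡ 82^2 = 6724 ≡ 54; 60^32 ≡ 54^2 = 2916 ≡ 248; 60^64 ≡ 248^2 = 61504 ≡ 140; 60^128 ≡ 140^2 = 19600 ≡ 257; 60^256 ≡ 257^2 = 66049 ≡ 16; 453 = 256 + 128 + 64 + 4 + 1, so 60^453 ≡ 16·257·140·190·60 ≡ 264 (mod 667)
  → matches H(m) = 264

B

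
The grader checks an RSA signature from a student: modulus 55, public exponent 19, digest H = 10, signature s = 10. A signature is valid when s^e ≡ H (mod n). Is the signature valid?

s^2 ≡ 10^2 = 100 ≡ 45
s^4 ≡ 45^2 = 2025 ≡ 45
s^8 ≡ 45^2 = 2025 ≡ 45
s^16 ≡ 45^2 = 2025 ≡ 45
19 = 16 + 2 + 1, so s^19 ≡ 45·45·10 ≡ 10 (mod 55)
s^19 mod 55 = 10 matches H.

valid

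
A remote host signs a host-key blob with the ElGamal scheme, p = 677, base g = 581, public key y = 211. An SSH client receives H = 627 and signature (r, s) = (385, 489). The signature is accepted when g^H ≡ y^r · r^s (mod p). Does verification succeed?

Left side g^H mod p:
581^2 = 337561 ≡ 415
581^4 ≡ 415^2 = 172225 ≡ 267
581^8 ≡ 267^2 = 71289 ≡ 204
581^16 ≡ 204^2 = 41616 ≡ 319
581^32 ≡ 319^2 = 101761 ≡ 211
581^64 ≡ 211^2 = 44521 ≡ 516
581^128 ≡ 516^2 = 266256 ≡ 195
581^256 ≡ 195^2 = 38025 ≡ 113
581^512 ≡ 113^2 = 12769 ≡ 583
627 = 512 + 64 + 32 + 16 + 2 + 1, so 581^627 ≡ 583·516·211·319·415·581 ≡ 9 (mod 677)
Right side y^r · r^s mod p:
211^2 = 44521 ≡ 516
211^4 ≡ 516^2 = 266256 ≡ 195
211^8 ≡ 195^2 = 38025 ≡ 113
211^16 ≡ 113^2 = 12769 ≡ 583
211^32 ≡ 583^2 = 339889 ≡ 35
211^64 ≡ 35^2 = 1225 ≡ 548
211^128 ≡ 548^2 = 300304 ≡ 393
211^256 ≡ 393^2 = 154449 ≡ 93
385 = 256 + 128 + 1, so 211^385 ≡ 93·393·211 ≡ 132 (mod 677)
385^2 = 148225 ≡ 639
385^4 ≡ 639^2 = 408321 ≡ 90
385^8 ≡ 90^2 = 8100 ≡ 653
385^16 ≡ 653^2 = 426409 ≡ 576
385^32 ≡ 576^2 = 331776 ≡ 46
385^64 ≡ 46^2 = 2116 ≡ 85
385^128 ≡ 85^2 = 7225 ≡ 455
385^256 ≡ 455^2 = 207025 ≡ 540
489 = 256 + 128 + 64 + 32 + 8 + 1, so 385^489 ≡ 540·455·85·46·653·385 ≡ 151 (mod 677)
132·151 = 19932 ≡ 299 (mod 677)
9 ≠ 299, so verification fails.

fails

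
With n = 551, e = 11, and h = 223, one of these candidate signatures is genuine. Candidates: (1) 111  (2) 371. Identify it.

Candidate 1: 111^11 mod 551 = 161
Candidate 2: 371^11 mod 551 = 223
  → matches h = 223

2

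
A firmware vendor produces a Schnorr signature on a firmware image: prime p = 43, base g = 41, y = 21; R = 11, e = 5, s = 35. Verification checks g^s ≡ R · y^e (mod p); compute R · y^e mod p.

Squares mod 43: 21^1≡21, 21^2≡11, 21^4≡35
5 = 4 + 1, so 21^5 ≡ 35·21 ≡ 4 (mod 43)
R · y^e ≡ 11·4 = 44 ≡ 1 (mod 43)

1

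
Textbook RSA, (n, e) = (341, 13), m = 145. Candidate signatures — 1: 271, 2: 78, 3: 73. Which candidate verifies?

3

Candidate 1: Squares mod 341: 271^1≡271, 271^2≡126, 271^4≡190, 271^8≡295; 13 = 8 + 4 + 1, so 271^13 ≡ 295·190·271 ≡ 46 (mod 341)
Candidate 2: Squares mod 341: 78^1≡78, 78^2≡287, 78^4≡188, 78^8≡221; 13 = 8 + 4 + 1, so 78^13 ≡ 221·188·78 ≡ 221 (mod 341)
Candidate 3: Squares mod 341: 73^1≡73, 73^2≡214, 73^4≡102, 73^8≡174; 13 = 8 + 4 + 1, so 73^13 ≡ 174·102·73 ≡ 145 (mod 341)
  → matches m = 145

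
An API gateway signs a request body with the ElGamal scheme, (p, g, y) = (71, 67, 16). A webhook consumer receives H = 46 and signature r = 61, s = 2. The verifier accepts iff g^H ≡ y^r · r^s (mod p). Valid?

yes

Left side g^H mod p:
67^2 = 4489 ≡ 16
67^4 ≡ 16^2 = 256 ≡ 43
67^8 ≡ 43^2 = 1849 ≡ 3
67^16 ≡ 3^2 = 9
67^32 ≡ 9^2 = 81 ≡ 10
46 = 32 + 8 + 4 + 2, so 67^46 ≡ 10·3·43·16 ≡ 50 (mod 71)
Right side y^r · r^s mod p:
16^2 = 256 ≡ 43
16^4 ≡ 43^2 = 1849 ≡ 3
16^8 ≡ 3^2 = 9
16^16 ≡ 9^2 = 81 ≡ 10
16^32 ≡ 10^2 = 100 ≡ 29
61 = 32 + 16 + 8 + 4 + 1, so 16^61 ≡ 29·10·9·3·16 ≡ 36 (mod 71)
61^2 = 3721 ≡ 29
36·29 = 1044 ≡ 50 (mod 71)
50 ≡ 50 (mod 71), so the signature is genuine.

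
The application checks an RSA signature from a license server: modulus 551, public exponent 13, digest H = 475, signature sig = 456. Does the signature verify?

sig^2 ≡ 456^2 = 207936 ≡ 209
sig^4 ≡ 209^2 = 43681 ≡ 152
sig^8 ≡ 152^2 = 23104 ≡ 513
13 = 8 + 4 + 1, so sig^13 ≡ 513·152·456 ≡ 475 (mod 551)
475 = H, so the signature checks out.

verifies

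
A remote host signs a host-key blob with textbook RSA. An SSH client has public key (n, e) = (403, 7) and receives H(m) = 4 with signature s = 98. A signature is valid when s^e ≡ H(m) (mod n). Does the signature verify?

s^2 ≡ 98^2 = 9604 ≡ 335
s^4 ≡ 335^2 = 112225 ≡ 191
7 = 4 + 2 + 1, so s^7 ≡ 191·335·98 ≡ 253 (mod 403)
253 ≠ 4, so verification fails.

does not verify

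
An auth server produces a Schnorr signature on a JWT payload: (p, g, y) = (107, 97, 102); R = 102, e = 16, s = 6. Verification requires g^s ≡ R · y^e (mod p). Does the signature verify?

g^s mod p:
97^2 = 9409 ≡ 100
97^4 ≡ 100^2 = 10000 ≡ 49
6 = 4 + 2, so 97^6 ≡ 49·100 ≡ 85 (mod 107)
R · y^e mod p:
102^2 = 10404 ≡ 25
102^4 ≡ 25^2 = 625 ≡ 90
102^8 ≡ 90^2 = 8100 ≡ 75
102^16 ≡ 75^2 = 5625 ≡ 61
102·61 = 6222 ≡ 16 (mod 107)
85 ≠ 16; the check fails.

does not verify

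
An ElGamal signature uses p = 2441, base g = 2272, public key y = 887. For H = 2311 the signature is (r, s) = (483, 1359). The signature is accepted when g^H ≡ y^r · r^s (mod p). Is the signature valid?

Left side g^H mod p:
2272^2311 mod 2441 = 1208
Right side y^r · r^s mod p:
887^483 mod 2441 = 843
483^1359 mod 2441 = 485
843·485 = 408855 ≡ 1208 (mod 2441)
1208 ≡ 1208 (mod 2441), so the signature is genuine.

valid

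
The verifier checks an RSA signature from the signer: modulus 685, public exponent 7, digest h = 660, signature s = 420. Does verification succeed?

fails

Squares mod 685: s^1≡420, s^2≡355, s^4≡670
7 = 4 + 2 + 1, so s^7 ≡ 670·355·420 ≡ 25 (mod 685)
The recovered value 25 does not match the digest 660.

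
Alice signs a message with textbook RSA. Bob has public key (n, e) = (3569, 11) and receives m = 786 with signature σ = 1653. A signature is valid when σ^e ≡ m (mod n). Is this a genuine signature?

Squares mod 3569: σ^1≡1653, σ^2≡2124, σ^4≡160, σ^8≡617
11 = 8 + 2 + 1, so σ^11 ≡ 617·2124·1653 ≡ 932 (mod 3569)
The recovered value 932 does not match the digest 786.

forged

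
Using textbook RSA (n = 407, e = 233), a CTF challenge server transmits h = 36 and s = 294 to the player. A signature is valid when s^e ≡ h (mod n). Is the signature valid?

s^233 mod 407 = 204
204 ≠ 36, so verification fails.

invalid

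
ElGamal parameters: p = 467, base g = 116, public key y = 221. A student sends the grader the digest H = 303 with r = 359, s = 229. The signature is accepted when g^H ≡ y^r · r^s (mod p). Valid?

Left side g^H mod p:
Squares mod 467: 116^1≡116, 116^2≡380, 116^4≡97, 116^8≡69, 116^16≡91, 116^32≡342, 116^64≡214, 116^128≡30, 116^256≡433
303 = 256 + 32 + 8 + 4 + 2 + 1, so 116^303 ≡ 433·342·69·97·380·116 ≡ 57 (mod 467)
Right side y^r · r^s mod p:
Squares mod 467: 221^1≡221, 221^2≡273, 221^4≡276, 221^8≡55, 221^16≡223, 221^32≡227, 221^64≡159, 221^128≡63, 221^256≡233
359 = 256 + 64 + 32 + 4 + 2 + 1, so 221^359 ≡ 233·159·227·276·273·221 ≡ 108 (mod 467)
Squares mod 467: 359^1≡359, 359^2≡456, 359^4≡121, 359^8≡164, 359^16≡277, 359^32≡141, 359^64≡267, 359^128≡305
229 = 128 + 64 + 32 + 4 + 1, so 359^229 ≡ 305·267·141·121·359 ≡ 247 (mod 467)
108·247 = 26676 ≡ 57 (mod 467)
57 ≡ 57 (mod 467), so the signature is genuine.

yes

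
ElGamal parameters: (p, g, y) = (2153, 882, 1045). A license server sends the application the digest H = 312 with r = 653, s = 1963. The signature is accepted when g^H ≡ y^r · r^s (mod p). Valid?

yes

Left side g^H mod p:
Squares mod 2153: 882^1≡882, 882^2≡691, 882^4≡1668, 882^8≡548, 882^16≡1037, 882^32≡1022, 882^64≡279, 882^128≡333, 882^256≡1086
312 = 256 + 32 + 16 + 8, so 882^312 ≡ 1086·1022·1037·548 ≡ 1928 (mod 2153)
Right side y^r · r^s mod p:
Squares mod 2153: 1045^1≡1045, 1045^2≡454, 1045^4≡1581, 1045^8≡2081, 1045^16≡878, 1045^32≡110, 1045^64≡1335, 1045^128≡1694, 1045^256≡1840, 1045^512≡1084
653 = 512 + 128 + 8 + 4 + 1, so 1045^653 ≡ 1084·1694·2081·1581·1045 ≡ 1569 (mod 2153)
Squares mod 2153: 653^1≡653, 653^2≡115, 653^4≡307, 653^8≡1670, 653^16≡765, 653^32≡1762, 653^64≡18, 653^128≡324, 653^256≡1632, 653^512≡163, 653^1024≡733
1963 = 1024 + 512 + 256 + 128 + 32 + 8 + 2 + 1, so 653^1963 ≡ 733·163·1632·324·1762·1670·115·653 ≡ 852 (mod 2153)
1569·852 = 1336788 ≡ 1928 (mod 2153)
1928 ≡ 1928 (mod 2153), so the signature is genuine.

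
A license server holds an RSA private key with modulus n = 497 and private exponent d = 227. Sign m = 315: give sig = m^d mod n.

280

m^2 ≡ 315^2 = 99225 ≡ 322
m^4 ≡ 322^2 = 103684 ≡ 308
m^8 ≡ 308^2 = 94864 ≡ 434
m^16 ≡ 434^2 = 188356 ≡ 490
m^32 ≡ 490^2 = 240100 ≡ 49
m^64 ≡ 49^2 = 2401 ≡ 413
m^128 ≡ 413^2 = 170569 ≡ 98
227 = 128 + 64 + 32 + 2 + 1, so m^227 ≡ 98·413·49·322·315 ≡ 280 (mod 497)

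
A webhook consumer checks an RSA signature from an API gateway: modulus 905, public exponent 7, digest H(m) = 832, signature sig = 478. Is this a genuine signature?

genuine

Squares mod 905: sig^1≡478, sig^2≡424, sig^4≡586
7 = 4 + 2 + 1, so sig^7 ≡ 586·424·478 ≡ 832 (mod 905)
Since 832 equals the digest 832, verification succeeds.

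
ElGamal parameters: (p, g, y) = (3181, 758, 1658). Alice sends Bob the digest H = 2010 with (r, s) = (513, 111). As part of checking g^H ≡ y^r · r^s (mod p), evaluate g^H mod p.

1906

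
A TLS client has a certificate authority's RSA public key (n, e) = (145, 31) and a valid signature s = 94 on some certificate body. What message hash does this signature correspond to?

24

s^2 ≡ 94^2 = 8836 ≡ 136
s^4 ≡ 136^2 = 18496 ≡ 81
s^8 ≡ 81^2 = 6561 ≡ 36
s^16 ≡ 36^2 = 1296 ≡ 136
31 = 16 + 8 + 4 + 2 + 1, so s^31 ≡ 136·36·81·136·94 ≡ 24 (mod 145)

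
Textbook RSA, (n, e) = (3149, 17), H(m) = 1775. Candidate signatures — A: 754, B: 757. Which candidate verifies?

Candidate A: 754^17 mod 3149 = 1775
  → matches H(m) = 1775
Candidate B: 757^17 mod 3149 = 1636

A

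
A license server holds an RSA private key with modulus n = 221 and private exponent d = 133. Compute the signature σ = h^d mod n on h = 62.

10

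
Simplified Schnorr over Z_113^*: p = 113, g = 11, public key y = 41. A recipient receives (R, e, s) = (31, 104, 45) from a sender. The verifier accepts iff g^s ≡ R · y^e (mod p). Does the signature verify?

verifies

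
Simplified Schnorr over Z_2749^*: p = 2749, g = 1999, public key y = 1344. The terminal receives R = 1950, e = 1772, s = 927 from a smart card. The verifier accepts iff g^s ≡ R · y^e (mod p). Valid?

g^s mod p:
1999^2 = 3996001 ≡ 1704
1999^4 ≡ 1704^2 = 2903616 ≡ 672
1999^8 ≡ 672^2 = 451584 ≡ 748
1999^16 ≡ 748^2 = 559504 ≡ 1457
1999^32 ≡ 1457^2 = 2122849 ≡ 621
1999^64 ≡ 621^2 = 385641 ≡ 781
1999^128 ≡ 781^2 = 609961 ≡ 2432
1999^256 ≡ 2432^2 = 5914624 ≡ 1525
1999^512 ≡ 1525^2 = 2325625 ≡ 2720
927 = 512 + 256 + 128 + 16 + 8 + 4 + 2 + 1, so 1999^927 ≡ 2720·1525·2432·1457·748·672·1704·1999 ≡ 751 (mod 2749)
R · y^e mod p:
1344^2 = 1806336 ≡ 243
1344^4 ≡ 243^2 = 59049 ≡ 1320
1344^8 ≡ 1320^2 = 1742400 ≡ 2283
1344^16 ≡ 2283^2 = 5212089 ≡ 2734
1344^32 ≡ 2734^2 = 7474756 ≡ 225
1344^64 ≡ 225^2 = 50625 ≡ 1143
1344^128 ≡ 1143^2 = 1306449 ≡ 674
1344^256 ≡ 674^2 = 454276 ≡ 691
1344^512 ≡ 691^2 = 477481 ≡ 1904
1344^1024 ≡ 1904^2 = 3625216 ≡ 2034
1772 = 1024 + 512 + 128 + 64 + 32 + 8 + 4, so 1344^1772 ≡ 2034·1904·674·1143·225·2283·1320 ≡ 716 (mod 2749)
1950·716 = 1396200 ≡ 2457 (mod 2749)
751 ≠ 2457; the check fails.

no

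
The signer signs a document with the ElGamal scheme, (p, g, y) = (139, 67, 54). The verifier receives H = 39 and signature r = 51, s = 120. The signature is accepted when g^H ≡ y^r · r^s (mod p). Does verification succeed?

Left side g^H mod p:
67^2 = 4489 ≡ 41
67^4 ≡ 41^2 = 1681 ≡ 13
67^8 ≡ 13^2 = 169 ≡ 30
67^16 ≡ 30^2 = 900 ≡ 66
67^32 ≡ 66^2 = 4356 ≡ 47
39 = 32 + 4 + 2 + 1, so 67^39 ≡ 47·13·41·67 ≡ 131 (mod 139)
Right side y^r · r^s mod p:
54^2 = 2916 ≡ 136
54^4 ≡ 136^2 = 18496 ≡ 9
54^8 ≡ 9^2 = 81
54^16 ≡ 81^2 = 6561 ≡ 28
54^32 ≡ 28^2 = 784 ≡ 89
51 = 32 + 16 + 2 + 1, so 54^51 ≡ 89·28·136·54 ≡ 91 (mod 139)
51^2 = 2601 ≡ 99
51^4 ≡ 99^2 = 9801 ≡ 71
51^8 ≡ 71^2 = 5041 ≡ 37
51^16 ≡ 37^2 = 1369 ≡ 118
51^32 ≡ 118^2 = 13924 ≡ 24
51^64 ≡ 24^2 = 576 ≡ 20
120 = 64 + 32 + 16 + 8, so 51^120 ≡ 20·24·118·37 ≡ 116 (mod 139)
91·116 = 10556 ≡ 131 (mod 139)
131 ≡ 131 (mod 139), so the signature is genuine.

passes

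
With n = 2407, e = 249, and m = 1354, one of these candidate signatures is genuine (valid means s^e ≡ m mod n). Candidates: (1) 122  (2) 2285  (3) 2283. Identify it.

Candidate 1: Squares mod 2407: 122^1≡122, 122^2≡442, 122^4≡397, 122^8≡1154, 122^16≡645, 122^32≡2021, 122^64≡2169, 122^128≡1283; 249 = 128 + 64 + 32 + 16 + 8 + 1, so 122^249 ≡ 1283·2169·2021·645·1154·122 ≡ 1053 (mod 2407)
Candidate 2: Squares mod 2407: 2285^1≡2285, 2285^2≡442, 2285^4≡397, 2285^8≡1154, 2285^16≡645, 2285^32≡2021, 2285^64≡2169, 2285^128≡1283; 249 = 128 + 64 + 32 + 16 + 8 + 1, so 2285^249 ≡ 1283·2169·2021·645·1154·2285 ≡ 1354 (mod 2407)
  → matches m = 1354
Candidate 3: Squares mod 2407: 2283^1≡2283, 2283^2≡934, 2283^4≡1022, 2283^8≡2253, 2283^16≡2053, 2283^32≡152, 2283^64≡1441, 2283^128≡1647; 249 = 128 + 64 + 32 + 16 + 8 + 1, so 2283^249 ≡ 1647·1441·152·2053·2253·2283 ≡ 467 (mod 2407)

2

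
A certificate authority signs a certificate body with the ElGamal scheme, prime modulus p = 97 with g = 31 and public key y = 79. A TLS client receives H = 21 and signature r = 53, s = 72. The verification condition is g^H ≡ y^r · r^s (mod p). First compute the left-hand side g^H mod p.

8

31^2 = 961 ≡ 88
31^4 ≡ 88^2 = 7744 ≡ 81
31^8 ≡ 81^2 = 6561 ≡ 62
31^16 ≡ 62^2 = 3844 ≡ 61
21 = 16 + 4 + 1, so 31^21 ≡ 61·81·31 ≡ 8 (mod 97)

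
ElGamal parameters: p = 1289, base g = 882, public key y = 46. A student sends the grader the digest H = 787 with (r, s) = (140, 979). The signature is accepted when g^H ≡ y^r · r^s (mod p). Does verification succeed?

fails

Left side g^H mod p:
882^2 = 777924 ≡ 657
882^4 ≡ 657^2 = 431649 ≡ 1123
882^8 ≡ 1123^2 = 1261129 ≡ 487
882^16 ≡ 487^2 = 237169 ≡ 1282
882^32 ≡ 1282^2 = 1643524 ≡ 49
882^64 ≡ 49^2 = 2401 ≡ 1112
882^128 ≡ 1112^2 = 1236544 ≡ 393
882^256 ≡ 393^2 = 154449 ≡ 1058
882^512 ≡ 1058^2 = 1119364 ≡ 512
787 = 512 + 256 + 16 + 2 + 1, so 882^787 ≡ 512·1058·1282·657·882 ≡ 580 (mod 1289)
Right side y^r · r^s mod p:
46^2 = 2116 ≡ 827
46^4 ≡ 827^2 = 683929 ≡ 759
46^8 ≡ 759^2 = 576081 ≡ 1187
46^16 ≡ 1187^2 = 1408969 ≡ 92
46^32 ≡ 92^2 = 8464 ≡ 730
46^64 ≡ 730^2 = 532900 ≡ 543
46^128 ≡ 543^2 = 294849 ≡ 957
140 = 128 + 8 + 4, so 46^140 ≡ 957·1187·759 ≡ 116 (mod 1289)
140^2 = 19600 ≡ 265
140^4 ≡ 265^2 = 70225 ≡ 619
140^8 ≡ 619^2 = 383161 ≡ 328
140^16 ≡ 328^2 = 107584 ≡ 597
140^32 ≡ 597^2 = 356409 ≡ 645
140^64 ≡ 645^2 = 416025 ≡ 967
140^128 ≡ 967^2 = 935089 ≡ 564
140^256 ≡ 564^2 = 318096 ≡ 1002
140^512 ≡ 1002^2 = 1004004 ≡ 1162
979 = 512 + 256 + 128 + 64 + 16 + 2 + 1, so 140^979 ≡ 1162·1002·564·967·597·265·140 ≡ 548 (mod 1289)
116·548 = 63568 ≡ 407 (mod 1289)
580 ≠ 407, so verification fails.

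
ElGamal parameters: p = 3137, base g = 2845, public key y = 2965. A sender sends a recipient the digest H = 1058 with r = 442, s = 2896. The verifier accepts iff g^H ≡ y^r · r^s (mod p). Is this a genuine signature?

genuine

Left side g^H mod p:
Squares mod 3137: 2845^1≡2845, 2845^2≡565, 2845^4≡2388, 2845^8≡2615, 2845^16≡2702, 2845^32≡1005, 2845^64≡3048, 2845^128≡1647, 2845^256≡2241, 2845^512≡2881, 2845^1024≡2796
1058 = 1024 + 32 + 2, so 2845^1058 ≡ 2796·1005·565 ≡ 3000 (mod 3137)
Right side y^r · r^s mod p:
Squares mod 3137: 2965^1≡2965, 2965^2≡1351, 2965^4≡2604, 2965^8≡1759, 2965^16≡999, 2965^32≡435, 2965^64≡1005, 2965^128≡3048, 2965^256≡1647
442 = 256 + 128 + 32 + 16 + 8 + 2, so 2965^442 ≡ 1647·3048·435·999·1759·1351 ≡ 1203 (mod 3137)
Squares mod 3137: 442^1≡442, 442^2≡870, 442^4≡883, 442^8≡1713, 442^16≡1274, 442^32≡1247, 442^64≡2194, 442^128≡1478, 442^256≡1132, 442^512≡1528, 442^1024≡856, 442^2048≡1815
2896 = 2048 + 512 + 256 + 64 + 16, so 442^2896 ≡ 1815·1528·1132·2194·1274 ≡ 1880 (mod 3137)
1203·1880 = 2261640 ≡ 3000 (mod 3137)
3000 ≡ 3000 (mod 3137), so the signature is genuine.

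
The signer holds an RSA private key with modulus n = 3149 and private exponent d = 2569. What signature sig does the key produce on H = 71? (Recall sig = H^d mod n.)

2807

H^2 ≡ 71^2 = 5041 ≡ 1892
H^4 ≡ 1892^2 = 3579664 ≡ 2400
H^8 ≡ 2400^2 = 5760000 ≡ 479
H^16 ≡ 479^2 = 229441 ≡ 2713
H^32 ≡ 2713^2 = 7360369 ≡ 1156
H^64 ≡ 1156^2 = 1336336 ≡ 1160
H^128 ≡ 1160^2 = 1345600 ≡ 977
H^256 ≡ 977^2 = 954529 ≡ 382
H^512 ≡ 382^2 = 145924 ≡ 1070
H^1024 ≡ 1070^2 = 1144900 ≡ 1813
H^2048 ≡ 1813^2 = 3286969 ≡ 2562
2569 = 2048 + 512 + 8 + 1, so H^2569 ≡ 2562·1070·479·71 ≡ 2807 (mod 3149)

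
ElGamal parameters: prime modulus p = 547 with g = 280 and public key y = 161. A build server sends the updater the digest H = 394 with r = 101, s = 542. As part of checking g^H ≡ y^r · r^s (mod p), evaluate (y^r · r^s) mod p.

161^2 = 25921 ≡ 212
161^4 ≡ 212^2 = 44944 ≡ 90
161^8 ≡ 90^2 = 8100 ≡ 442
161^16 ≡ 442^2 = 195364 ≡ 85
161^32 ≡ 85^2 = 7225 ≡ 114
161^64 ≡ 114^2 = 12996 ≡ 415
101 = 64 + 32 + 4 + 1, so 161^101 ≡ 415·114·90·161 ≡ 167 (mod 547)
101^2 = 10201 ≡ 355
101^4 ≡ 355^2 = 126025 ≡ 215
101^8 ≡ 215^2 = 46225 ≡ 277
101^16 ≡ 277^2 = 76729 ≡ 149
101^32 ≡ 149^2 = 22201 ≡ 321
101^64 ≡ 321^2 = 103041 ≡ 205
101^128 ≡ 205^2 = 42025 ≡ 453
101^256 ≡ 453^2 = 205209 ≡ 84
101^512 ≡ 84^2 = 7056 ≡ 492
542 = 512 + 16 + 8 + 4 + 2, so 101^542 ≡ 492·149·277·215·355 ≡ 374 (mod 547)
y^r · r^s ≡ 167·374 = 62458 ≡ 100 (mod 547)

100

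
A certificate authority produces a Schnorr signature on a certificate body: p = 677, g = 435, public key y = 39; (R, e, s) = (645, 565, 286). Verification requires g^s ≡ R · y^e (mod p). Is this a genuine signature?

g^s mod p:
435^286 mod 677 = 414
R · y^e mod p:
39^565 mod 677 = 114
645·114 = 73530 ≡ 414 (mod 677)
414 ≡ 414 (mod 677); signature holds.

genuine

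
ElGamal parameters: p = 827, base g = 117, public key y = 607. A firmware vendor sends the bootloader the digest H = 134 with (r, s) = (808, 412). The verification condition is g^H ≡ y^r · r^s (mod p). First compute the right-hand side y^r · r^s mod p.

193

607^2 = 368449 ≡ 434
607^4 ≡ 434^2 = 188356 ≡ 627
607^8 ≡ 627^2 = 393129 ≡ 304
607^16 ≡ 304^2 = 92416 ≡ 619
607^32 ≡ 619^2 = 383161 ≡ 260
607^64 ≡ 260^2 = 67600 ≡ 613
607^128 ≡ 613^2 = 375769 ≡ 311
607^256 ≡ 311^2 = 96721 ≡ 789
607^512 ≡ 789^2 = 622521 ≡ 617
808 = 512 + 256 + 32 + 8, so 607^808 ≡ 617·789·260·304 ≡ 359 (mod 827)
808^2 = 652864 ≡ 361
808^4 ≡ 361^2 = 130321 ≡ 482
808^8 ≡ 482^2 = 232324 ≡ 764
808^16 ≡ 764^2 = 583696 ≡ 661
808^32 ≡ 661^2 = 436921 ≡ 265
808^64 ≡ 265^2 = 70225 ≡ 757
808^128 ≡ 757^2 = 573049 ≡ 765
808^256 ≡ 765^2 = 585225 ≡ 536
412 = 256 + 128 + 16 + 8 + 4, so 808^412 ≡ 536·765·661·764·482 ≡ 740 (mod 827)
y^r · r^s ≡ 359·740 = 265660 ≡ 193 (mod 827)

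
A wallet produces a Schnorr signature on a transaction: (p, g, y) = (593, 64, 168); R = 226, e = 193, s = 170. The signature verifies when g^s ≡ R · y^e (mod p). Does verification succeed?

g^s mod p:
64^2 = 4096 ≡ 538
64^4 ≡ 538^2 = 289444 ≡ 60
64^8 ≡ 60^2 = 3600 ≡ 42
64^16 ≡ 42^2 = 1764 ≡ 578
64^32 ≡ 578^2 = 334084 ≡ 225
64^64 ≡ 225^2 = 50625 ≡ 220
64^128 ≡ 220^2 = 48400 ≡ 367
170 = 128 + 32 + 8 + 2, so 64^170 ≡ 367·225·42·538 ≡ 281 (mod 593)
R · y^e mod p:
168^2 = 28224 ≡ 353
168^4 ≡ 353^2 = 124609 ≡ 79
168^8 ≡ 79^2 = 6241 ≡ 311
168^16 ≡ 311^2 = 96721 ≡ 62
168^32 ≡ 62^2 = 3844 ≡ 286
168^64 ≡ 286^2 = 81796 ≡ 555
168^128 ≡ 555^2 = 308025 ≡ 258
193 = 128 + 64 + 1, so 168^193 ≡ 258·555·168 ≡ 282 (mod 593)
226·282 = 63732 ≡ 281 (mod 593)
281 ≡ 281 (mod 593); signature holds.

passes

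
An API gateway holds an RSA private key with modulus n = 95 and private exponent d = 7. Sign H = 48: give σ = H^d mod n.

72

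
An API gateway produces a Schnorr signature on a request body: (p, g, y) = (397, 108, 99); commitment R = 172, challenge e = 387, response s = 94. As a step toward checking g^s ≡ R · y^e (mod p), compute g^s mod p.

110

108^2 = 11664 ≡ 151
108^4 ≡ 151^2 = 22801 ≡ 172
108^8 ≡ 172^2 = 29584 ≡ 206
108^16 ≡ 206^2 = 42436 ≡ 354
108^32 ≡ 354^2 = 125316 ≡ 261
108^64 ≡ 261^2 = 68121 ≡ 234
94 = 64 + 16 + 8 + 4 + 2, so 108^94 ≡ 234·354·206·172·151 ≡ 110 (mod 397)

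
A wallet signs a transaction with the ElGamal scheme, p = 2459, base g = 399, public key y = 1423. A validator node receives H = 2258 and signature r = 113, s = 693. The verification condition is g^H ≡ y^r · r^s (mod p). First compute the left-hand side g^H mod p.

399^2 = 159201 ≡ 1825
399^4 ≡ 1825^2 = 3330625 ≡ 1139
399^8 ≡ 1139^2 = 1297321 ≡ 1428
399^16 ≡ 1428^2 = 2039184 ≡ 673
399^32 ≡ 673^2 = 452929 ≡ 473
399^64 ≡ 473^2 = 223729 ≡ 2419
399^128 ≡ 2419^2 = 5851561 ≡ 1600
399^256 ≡ 1600^2 = 2560000 ≡ 181
399^512 ≡ 181^2 = 32761 ≡ 794
399^1024 ≡ 794^2 = 630436 ≡ 932
399^2048 ≡ 932^2 = 868624 ≡ 597
2258 = 2048 + 128 + 64 + 16 + 2, so 399^2258 ≡ 597·1600·2419·673·1825 ≡ 180 (mod 2459)

180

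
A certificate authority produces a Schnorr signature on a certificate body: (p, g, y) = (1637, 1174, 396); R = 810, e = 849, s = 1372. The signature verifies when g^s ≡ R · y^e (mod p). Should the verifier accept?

g^s mod p:
Squares mod 1637: 1174^1≡1174, 1174^2≡1559, 1174^4≡1173, 1174^8≡849, 1174^16≡521, 1174^32≡1336, 1174^64≡566, 1174^128≡1141, 1174^256≡466, 1174^512≡1072, 1174^1024≡10
1372 = 1024 + 256 + 64 + 16 + 8 + 4, so 1174^1372 ≡ 10·466·566·521·849·1173 ≡ 1552 (mod 1637)
R · y^e mod p:
Squares mod 1637: 396^1≡396, 396^2≡1301, 396^4≡1580, 396^8≡1612, 396^16≡625, 396^32≡1019, 396^64≡503, 396^128≡911, 396^256≡1599, 396^512≡1444
849 = 512 + 256 + 64 + 16 + 1, so 396^849 ≡ 1444·1599·503·625·396 ≡ 1313 (mod 1637)
810·1313 = 1063530 ≡ 1117 (mod 1637)
1552 ≠ 1117; the check fails.

reject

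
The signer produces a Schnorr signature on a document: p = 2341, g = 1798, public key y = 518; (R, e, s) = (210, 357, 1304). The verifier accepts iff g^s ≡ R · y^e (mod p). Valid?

yes

g^s mod p:
1798^1304 mod 2341 = 1221
R · y^e mod p:
518^357 mod 2341 = 775
210·775 = 162750 ≡ 1221 (mod 2341)
1221 ≡ 1221 (mod 2341); signature holds.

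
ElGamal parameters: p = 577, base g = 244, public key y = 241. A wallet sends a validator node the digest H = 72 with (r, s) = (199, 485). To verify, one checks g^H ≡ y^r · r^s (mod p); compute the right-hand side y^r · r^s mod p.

Squares mod 577: 241^1≡241, 241^2≡381, 241^4≡334, 241^8≡195, 241^16≡520, 241^32≡364, 241^64≡363, 241^128≡213
199 = 128 + 64 + 4 + 2 + 1, so 241^199 ≡ 213·363·334·381·241 ≡ 87 (mod 577)
Squares mod 577: 199^1≡199, 199^2≡365, 199^4≡515, 199^8≡382, 199^16≡520, 199^32≡364, 199^64≡363, 199^128≡213, 199^256≡363
485 = 256 + 128 + 64 + 32 + 4 + 1, so 199^485 ≡ 363·213·363·364·515·199 ≡ 221 (mod 577)
y^r · r^s ≡ 87·221 = 19227 ≡ 186 (mod 577)

186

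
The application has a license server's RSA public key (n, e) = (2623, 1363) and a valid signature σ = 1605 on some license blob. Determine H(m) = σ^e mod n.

2245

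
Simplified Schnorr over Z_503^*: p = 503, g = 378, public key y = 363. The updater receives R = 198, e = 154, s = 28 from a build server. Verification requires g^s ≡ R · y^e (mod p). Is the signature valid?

invalid

g^s mod p:
378^2 = 142884 ≡ 32
378^4 ≡ 32^2 = 1024 ≡ 18
378^8 ≡ 18^2 = 324
378^16 ≡ 324^2 = 104976 ≡ 352
28 = 16 + 8 + 4, so 378^28 ≡ 352·324·18 ≡ 121 (mod 503)
R · y^e mod p:
363^2 = 131769 ≡ 486
363^4 ≡ 486^2 = 236196 ≡ 289
363^8 ≡ 289^2 = 83521 ≡ 23
363^16 ≡ 23^2 = 529 ≡ 26
363^32 ≡ 26^2 = 676 ≡ 173
363^64 ≡ 173^2 = 29929 ≡ 252
363^128 ≡ 252^2 = 63504 ≡ 126
154 = 128 + 16 + 8 + 2, so 363^154 ≡ 126·26·23·486 ≡ 225 (mod 503)
198·225 = 44550 ≡ 286 (mod 503)
121 ≠ 286; the check fails.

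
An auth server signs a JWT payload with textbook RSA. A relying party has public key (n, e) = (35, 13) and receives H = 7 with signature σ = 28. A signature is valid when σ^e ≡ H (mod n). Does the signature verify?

Squares mod 35: σ^1≡28, σ^2≡14, σ^4≡21, σ^8≡21
13 = 8 + 4 + 1, so σ^13 ≡ 21·21·28 ≡ 28 (mod 35)
σ^13 mod 35 = 28, but H = 7.

does not verify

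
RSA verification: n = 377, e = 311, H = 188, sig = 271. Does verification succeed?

sig^2 ≡ 271^2 = 73441 ≡ 303
sig^4 ≡ 303^2 = 91809 ≡ 198
sig^8 ≡ 198^2 = 39204 ≡ 373
sig^16 ≡ 373^2 = 139129 ≡ 16
sig^32 ≡ 16^2 = 256
sig^64 ≡ 256^2 = 65536 ≡ 315
sig^128 ≡ 315^2 = 99225 ≡ 74
sig^256 ≡ 74^2 = 5476 ≡ 198
311 = 256 + 32 + 16 + 4 + 2 + 1, so sig^311 ≡ 198·256·16·198·303·271 ≡ 188 (mod 377)
sig^311 mod 377 = 188 matches H.

passes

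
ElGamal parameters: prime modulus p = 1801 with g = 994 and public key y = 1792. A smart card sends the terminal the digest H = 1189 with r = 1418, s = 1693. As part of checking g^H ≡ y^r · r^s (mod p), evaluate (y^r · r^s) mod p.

755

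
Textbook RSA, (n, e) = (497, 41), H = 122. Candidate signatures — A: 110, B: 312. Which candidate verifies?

Candidate A: Squares mod 497: 110^1≡110, 110^2≡172, 110^4≡261, 110^8≡32, 110^16≡30, 110^32≡403; 41 = 32 + 8 + 1, so 110^41 ≡ 403·32·110 ≡ 122 (mod 497)
  → matches H = 122
Candidate B: Squares mod 497: 312^1≡312, 312^2≡429, 312^4≡151, 312^8≡436, 312^16≡242, 312^32≡415; 41 = 32 + 8 + 1, so 312^41 ≡ 415·436·312 ≡ 44 (mod 497)

A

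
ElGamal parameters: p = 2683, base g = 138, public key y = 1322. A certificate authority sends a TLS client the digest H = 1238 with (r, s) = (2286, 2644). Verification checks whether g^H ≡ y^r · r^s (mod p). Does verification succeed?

Left side g^H mod p:
138^2 = 19044 ≡ 263
138^4 ≡ 263^2 = 69169 ≡ 2094
138^8 ≡ 2094^2 = 4384836 ≡ 814
138^16 ≡ 814^2 = 662596 ≡ 2578
138^32 ≡ 2578^2 = 6646084 ≡ 293
138^64 ≡ 293^2 = 85849 ≡ 2676
138^128 ≡ 2676^2 = 7160976 ≡ 49
138^256 ≡ 49^2 = 2401
138^512 ≡ 2401^2 = 5764801 ≡ 1717
138^1024 ≡ 1717^2 = 2948089 ≡ 2155
1238 = 1024 + 128 + 64 + 16 + 4 + 2, so 138^1238 ≡ 2155·49·2676·2578·2094·263 ≡ 2675 (mod 2683)
Right side y^r · r^s mod p:
1322^2 = 1747684 ≡ 1051
1322^4 ≡ 1051^2 = 1104601 ≡ 1888
1322^8 ≡ 1888^2 = 3564544 ≡ 1520
1322^16 ≡ 1520^2 = 2310400 ≡ 337
1322^32 ≡ 337^2 = 113569 ≡ 883
1322^64 ≡ 883^2 = 779689 ≡ 1619
1322^128 ≡ 1619^2 = 2621161 ≡ 2553
1322^256 ≡ 2553^2 = 6517809 ≡ 802
1322^512 ≡ 802^2 = 643204 ≡ 1967
1322^1024 ≡ 1967^2 = 3869089 ≡ 203
1322^2048 ≡ 203^2 = 41209 ≡ 964
2286 = 2048 + 128 + 64 + 32 + 8 + 4 + 2, so 1322^2286 ≡ 964·2553·1619·883·1520·1888·1051 ≡ 1485 (mod 2683)
2286^2 = 5225796 ≡ 1995
2286^4 ≡ 1995^2 = 3980025 ≡ 1136
2286^8 ≡ 1136^2 = 1290496 ≡ 2656
2286^16 ≡ 2656^2 = 7054336 ≡ 729
2286^32 ≡ 729^2 = 531441 ≡ 207
2286^64 ≡ 207^2 = 42849 ≡ 2604
2286^128 ≡ 2604^2 = 6780816 ≡ 875
2286^256 ≡ 875^2 = 765625 ≡ 970
2286^512 ≡ 970^2 = 940900 ≡ 1850
2286^1024 ≡ 1850^2 = 3422500 ≡ 1675
2286^2048 ≡ 1675^2 = 2805625 ≡ 1890
2644 = 2048 + 512 + 64 + 16 + 4, so 2286^2644 ≡ 1890·1850·2604·729·1136 ≡ 737 (mod 2683)
1485·737 = 1094445 ≡ 2464 (mod 2683)
2675 ≠ 2464, so verification fails.

fails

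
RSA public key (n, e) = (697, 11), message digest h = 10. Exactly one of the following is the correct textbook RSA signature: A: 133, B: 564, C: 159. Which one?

Candidate A: Squares mod 697: 133^1≡133, 133^2≡264, 133^4≡693, 133^8≡16; 11 = 8 + 2 + 1, so 133^11 ≡ 16·264·133 ≡ 10 (mod 697)
  → matches h = 10
Candidate B: Squares mod 697: 564^1≡564, 564^2≡264, 564^4≡693, 564^8≡16; 11 = 8 + 2 + 1, so 564^11 ≡ 16·264·564 ≡ 687 (mod 697)
Candidate C: Squares mod 697: 159^1≡159, 159^2≡189, 159^4≡174, 159^8≡305; 11 = 8 + 2 + 1, so 159^11 ≡ 305·189·159 ≡ 5 (mod 697)

A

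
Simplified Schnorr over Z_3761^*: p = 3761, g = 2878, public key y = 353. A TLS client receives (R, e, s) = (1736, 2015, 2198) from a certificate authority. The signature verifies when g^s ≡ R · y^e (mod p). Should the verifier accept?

reject

g^s mod p:
2878^2198 mod 3761 = 1449
R · y^e mod p:
353^2015 mod 3761 = 3745
1736·3745 = 6501320 ≡ 2312 (mod 3761)
1449 ≠ 2312; the check fails.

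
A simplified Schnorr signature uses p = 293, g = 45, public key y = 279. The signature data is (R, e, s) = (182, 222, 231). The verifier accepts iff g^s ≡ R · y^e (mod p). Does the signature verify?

g^s mod p:
45^2 = 2025 ≡ 267
45^4 ≡ 267^2 = 71289 ≡ 90
45^8 ≡ 90^2 = 8100 ≡ 189
45^16 ≡ 189^2 = 35721 ≡ 268
45^32 ≡ 268^2 = 71824 ≡ 39
45^64 ≡ 39^2 = 1521 ≡ 56
45^128 ≡ 56^2 = 3136 ≡ 206
231 = 128 + 64 + 32 + 4 + 2 + 1, so 45^231 ≡ 206·56·39·90·267·45 ≡ 157 (mod 293)
R · y^e mod p:
279^2 = 77841 ≡ 196
279^4 ≡ 196^2 = 38416 ≡ 33
279^8 ≡ 33^2 = 1089 ≡ 210
279^16 ≡ 210^2 = 44100 ≡ 150
279^32 ≡ 150^2 = 22500 ≡ 232
279^64 ≡ 232^2 = 53824 ≡ 205
279^128 ≡ 205^2 = 42025 ≡ 126
222 = 128 + 64 + 16 + 8 + 4 + 2, so 279^222 ≡ 126·205·150·210·33·196 ≡ 186 (mod 293)
182·186 = 33852 ≡ 157 (mod 293)
157 ≡ 157 (mod 293); signature holds.

verifies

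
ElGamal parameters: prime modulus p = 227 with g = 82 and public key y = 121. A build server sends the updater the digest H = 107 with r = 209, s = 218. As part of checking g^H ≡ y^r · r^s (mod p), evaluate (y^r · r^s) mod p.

Squares mod 227: 121^1≡121, 121^2≡113, 121^4≡57, 121^8≡71, 121^16≡47, 121^32≡166, 121^64≡89, 121^128≡203
209 = 128 + 64 + 16 + 1, so 121^209 ≡ 203·89·47·121 ≡ 19 (mod 227)
Squares mod 227: 209^1≡209, 209^2≡97, 209^4≡102, 209^8≡189, 209^16≡82, 209^32≡141, 209^64≡132, 209^128≡172
218 = 128 + 64 + 16 + 8 + 2, so 209^218 ≡ 172·132·82·189·97 ≡ 221 (mod 227)
y^r · r^s ≡ 19·221 = 4199 ≡ 113 (mod 227)

113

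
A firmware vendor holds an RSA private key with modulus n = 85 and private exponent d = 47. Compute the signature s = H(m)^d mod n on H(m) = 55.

Squares mod 85: (H(m))^1≡55, (H(m))^2≡50, (H(m))^4≡35, (H(m))^8≡35, (H(m))^16≡35, (H(m))^32≡35
47 = 32 + 8 + 4 + 2 + 1, so (H(m))^47 ≡ 35·35·35·50·55 ≡ 30 (mod 85)

30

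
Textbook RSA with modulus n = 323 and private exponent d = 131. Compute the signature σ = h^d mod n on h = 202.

h^2 ≡ 202^2 = 40804 ≡ 106
h^4 ≡ 106^2 = 11236 ≡ 254
h^8 ≡ 254^2 = 64516 ≡ 239
h^16 ≡ 239^2 = 57121 ≡ 273
h^32 ≡ 273^2 = 74529 ≡ 239
h^64 ≡ 239^2 = 57121 ≡ 273
h^128 ≡ 273^2 = 74529 ≡ 239
131 = 128 + 2 + 1, so h^131 ≡ 239·106·202 ≡ 179 (mod 323)

179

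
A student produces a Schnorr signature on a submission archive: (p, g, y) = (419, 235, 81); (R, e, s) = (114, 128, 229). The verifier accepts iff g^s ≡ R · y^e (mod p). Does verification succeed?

passes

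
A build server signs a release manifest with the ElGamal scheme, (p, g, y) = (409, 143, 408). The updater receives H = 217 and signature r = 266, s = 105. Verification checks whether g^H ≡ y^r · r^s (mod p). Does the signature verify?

Left side g^H mod p:
Squares mod 409: 143^1≡143, 143^2≡408, 143^4≡1, 143^8≡1, 143^16≡1, 143^32≡1, 143^64≡1, 143^128≡1
217 = 128 + 64 + 16 + 8 + 1, so 143^217 ≡ 1·1·1·1·143 ≡ 143 (mod 409)
Right side y^r · r^s mod p:
Squares mod 409: 408^1≡408, 408^2≡1, 408^4≡1, 408^8≡1, 408^16≡1, 408^32≡1, 408^64≡1, 408^128≡1, 408^256≡1
266 = 256 + 8 + 2, so 408^266 ≡ 1·1·1 ≡ 1 (mod 409)
Squares mod 409: 266^1≡266, 266^2≡408, 266^4≡1, 266^8≡1, 266^16≡1, 266^32≡1, 266^64≡1
105 = 64 + 32 + 8 + 1, so 266^105 ≡ 1·1·1·266 ≡ 266 (mod 409)
1·266 = 266 ≡ 266 (mod 409)
143 ≠ 266, so verification fails.

does not verify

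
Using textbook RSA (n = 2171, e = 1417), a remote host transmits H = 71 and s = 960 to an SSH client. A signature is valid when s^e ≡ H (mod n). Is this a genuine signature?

s^1417 mod 2171 = 2078
The recovered value 2078 does not match the digest 71.

forged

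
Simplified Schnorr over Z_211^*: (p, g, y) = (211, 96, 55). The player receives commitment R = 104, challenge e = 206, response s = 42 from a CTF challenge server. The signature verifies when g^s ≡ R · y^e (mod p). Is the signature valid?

invalid

g^s mod p:
Squares mod 211: 96^1≡96, 96^2≡143, 96^4≡193, 96^8≡113, 96^16≡109, 96^32≡65
42 = 32 + 8 + 2, so 96^42 ≡ 65·113·143 ≡ 188 (mod 211)
R · y^e mod p:
Squares mod 211: 55^1≡55, 55^2≡71, 55^4≡188, 55^8≡107, 55^16≡55, 55^32≡71, 55^64≡188, 55^128≡107
206 = 128 + 64 + 8 + 4 + 2, so 55^206 ≡ 107·188·107·188·71 ≡ 55 (mod 211)
104·55 = 5720 ≡ 23 (mod 211)
188 ≠ 23; the check fails.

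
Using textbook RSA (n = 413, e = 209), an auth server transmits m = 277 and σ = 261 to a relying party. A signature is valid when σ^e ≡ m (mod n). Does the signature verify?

σ^209 mod 413 = 277
σ^209 mod 413 = 277 matches m.

verifies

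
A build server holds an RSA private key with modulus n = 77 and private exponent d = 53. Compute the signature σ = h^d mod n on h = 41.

h^2 ≡ 41^2 = 1681 ≡ 64
h^4 ≡ 64^2 = 4096 ≡ 15
h^8 ≡ 15^2 = 225 ≡ 71
h^16 ≡ 71^2 = 5041 ≡ 36
h^32 ≡ 36^2 = 1296 ≡ 64
53 = 32 + 16 + 4 + 1, so h^53 ≡ 64·36·15·41 ≡ 6 (mod 77)

6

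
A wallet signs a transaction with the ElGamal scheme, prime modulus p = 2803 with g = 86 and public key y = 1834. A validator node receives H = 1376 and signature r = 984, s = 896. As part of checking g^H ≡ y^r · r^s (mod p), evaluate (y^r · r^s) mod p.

2114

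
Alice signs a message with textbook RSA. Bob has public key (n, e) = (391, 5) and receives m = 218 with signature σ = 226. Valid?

Squares mod 391: σ^1≡226, σ^2≡246, σ^4≡302
5 = 4 + 1, so σ^5 ≡ 302·226 ≡ 218 (mod 391)
σ^5 mod 391 = 218 matches m.

yes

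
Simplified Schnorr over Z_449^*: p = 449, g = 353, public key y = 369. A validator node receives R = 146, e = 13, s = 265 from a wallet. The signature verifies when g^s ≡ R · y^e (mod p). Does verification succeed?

g^s mod p:
353^2 = 124609 ≡ 236
353^4 ≡ 236^2 = 55696 ≡ 20
353^8 ≡ 20^2 = 400
353^16 ≡ 400^2 = 160000 ≡ 156
353^32 ≡ 156^2 = 24336 ≡ 90
353^64 ≡ 90^2 = 8100 ≡ 18
353^128 ≡ 18^2 = 324
353^256 ≡ 324^2 = 104976 ≡ 359
265 = 256 + 8 + 1, so 353^265 ≡ 359·400·353 ≡ 47 (mod 449)
R · y^e mod p:
369^2 = 136161 ≡ 114
369^4 ≡ 114^2 = 12996 ≡ 424
369^8 ≡ 424^2 = 179776 ≡ 176
13 = 8 + 4 + 1, so 369^13 ≡ 176·424·369 ≡ 433 (mod 449)
146·433 = 63218 ≡ 358 (mod 449)
47 ≠ 358; the check fails.

fails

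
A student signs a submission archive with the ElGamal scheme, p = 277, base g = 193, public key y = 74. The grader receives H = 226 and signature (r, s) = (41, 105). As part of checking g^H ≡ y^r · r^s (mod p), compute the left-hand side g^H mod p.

213

193^2 = 37249 ≡ 131
193^4 ≡ 131^2 = 17161 ≡ 264
193^8 ≡ 264^2 = 69696 ≡ 169
193^16 ≡ 169^2 = 28561 ≡ 30
193^32 ≡ 30^2 = 900 ≡ 69
193^64 ≡ 69^2 = 4761 ≡ 52
193^128 ≡ 52^2 = 2704 ≡ 211
226 = 128 + 64 + 32 + 2, so 193^226 ≡ 211·52·69·131 ≡ 213 (mod 277)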